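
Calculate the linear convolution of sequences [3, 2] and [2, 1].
y[0] = 3×2 = 6; y[1] = 3×1 + 2×2 = 7; y[2] = 2×1 = 2

[6, 7, 2]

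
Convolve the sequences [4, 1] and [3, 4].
y[0] = 4×3 = 12; y[1] = 4×4 + 1×3 = 19; y[2] = 1×4 = 4

[12, 19, 4]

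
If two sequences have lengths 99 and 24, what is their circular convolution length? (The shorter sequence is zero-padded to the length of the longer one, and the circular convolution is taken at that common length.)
Circular convolution (zero-padding the shorter input) has length max(m, n) = max(99, 24) = 99

99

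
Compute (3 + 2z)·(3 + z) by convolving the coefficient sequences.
Ascending coefficients: a = [3, 2], b = [3, 1]. c[0] = 3×3 = 9; c[1] = 3×1 + 2×3 = 9; c[2] = 2×1 = 2. Result coefficients: [9, 9, 2] → 9 + 9z + 2z^2

9 + 9z + 2z^2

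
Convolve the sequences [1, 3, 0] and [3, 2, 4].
y[0] = 1×3 = 3; y[1] = 1×2 + 3×3 = 11; y[2] = 1×4 + 3×2 + 0×3 = 10; y[3] = 3×4 + 0×2 = 12; y[4] = 0×4 = 0

[3, 11, 10, 12, 0]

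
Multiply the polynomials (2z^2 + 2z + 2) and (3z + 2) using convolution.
Ascending coefficients: a = [2, 2, 2], b = [2, 3]. c[0] = 2×2 = 4; c[1] = 2×3 + 2×2 = 10; c[2] = 2×3 + 2×2 = 10; c[3] = 2×3 = 6. Result coefficients: [4, 10, 10, 6] → 6z^3 + 10z^2 + 10z + 4

6z^3 + 10z^2 + 10z + 4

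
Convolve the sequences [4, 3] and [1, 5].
y[0] = 4×1 = 4; y[1] = 4×5 + 3×1 = 23; y[2] = 3×5 = 15

[4, 23, 15]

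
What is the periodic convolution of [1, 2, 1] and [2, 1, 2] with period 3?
Use y[k] = Σ_j s[j]·t[(k-j) mod 3]. y[0] = 1×2 + 2×2 + 1×1 = 7; y[1] = 1×1 + 2×2 + 1×2 = 7; y[2] = 1×2 + 2×1 + 1×2 = 6. Result: [7, 7, 6]

[7, 7, 6]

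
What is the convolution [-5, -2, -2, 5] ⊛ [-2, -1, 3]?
y[0] = -5×-2 = 10; y[1] = -5×-1 + -2×-2 = 9; y[2] = -5×3 + -2×-1 + -2×-2 = -9; y[3] = -2×3 + -2×-1 + 5×-2 = -14; y[4] = -2×3 + 5×-1 = -11; y[5] = 5×3 = 15

[10, 9, -9, -14, -11, 15]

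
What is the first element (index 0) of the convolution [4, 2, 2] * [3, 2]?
Use y[k] = Σ_i a[i]·b[k-i] at k=0. y[0] = 4×3 = 12

12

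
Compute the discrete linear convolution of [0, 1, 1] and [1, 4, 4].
y[0] = 0×1 = 0; y[1] = 0×4 + 1×1 = 1; y[2] = 0×4 + 1×4 + 1×1 = 5; y[3] = 1×4 + 1×4 = 8; y[4] = 1×4 = 4

[0, 1, 5, 8, 4]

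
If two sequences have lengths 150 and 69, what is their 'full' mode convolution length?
Linear/full convolution length: m + n - 1 = 150 + 69 - 1 = 218

218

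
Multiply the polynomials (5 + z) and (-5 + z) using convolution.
Ascending coefficients: a = [5, 1], b = [-5, 1]. c[0] = 5×-5 = -25; c[1] = 5×1 + 1×-5 = 0; c[2] = 1×1 = 1. Result coefficients: [-25, 0, 1] → -25 + z^2

-25 + z^2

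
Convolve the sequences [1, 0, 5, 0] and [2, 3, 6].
y[0] = 1×2 = 2; y[1] = 1×3 + 0×2 = 3; y[2] = 1×6 + 0×3 + 5×2 = 16; y[3] = 0×6 + 5×3 + 0×2 = 15; y[4] = 5×6 + 0×3 = 30; y[5] = 0×6 = 0

[2, 3, 16, 15, 30, 0]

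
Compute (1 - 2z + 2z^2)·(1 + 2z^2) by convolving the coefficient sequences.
Ascending coefficients: a = [1, -2, 2], b = [1, 0, 2]. c[0] = 1×1 = 1; c[1] = 1×0 + -2×1 = -2; c[2] = 1×2 + -2×0 + 2×1 = 4; c[3] = -2×2 + 2×0 = -4; c[4] = 2×2 = 4. Result coefficients: [1, -2, 4, -4, 4] → 1 - 2z + 4z^2 - 4z^3 + 4z^4

1 - 2z + 4z^2 - 4z^3 + 4z^4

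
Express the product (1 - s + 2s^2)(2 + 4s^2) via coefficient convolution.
Ascending coefficients: a = [1, -1, 2], b = [2, 0, 4]. c[0] = 1×2 = 2; c[1] = 1×0 + -1×2 = -2; c[2] = 1×4 + -1×0 + 2×2 = 8; c[3] = -1×4 + 2×0 = -4; c[4] = 2×4 = 8. Result coefficients: [2, -2, 8, -4, 8] → 2 - 2s + 8s^2 - 4s^3 + 8s^4

2 - 2s + 8s^2 - 4s^3 + 8s^4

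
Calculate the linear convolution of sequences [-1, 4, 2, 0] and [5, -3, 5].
y[0] = -1×5 = -5; y[1] = -1×-3 + 4×5 = 23; y[2] = -1×5 + 4×-3 + 2×5 = -7; y[3] = 4×5 + 2×-3 + 0×5 = 14; y[4] = 2×5 + 0×-3 = 10; y[5] = 0×5 = 0

[-5, 23, -7, 14, 10, 0]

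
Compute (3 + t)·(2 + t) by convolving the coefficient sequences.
Ascending coefficients: a = [3, 1], b = [2, 1]. c[0] = 3×2 = 6; c[1] = 3×1 + 1×2 = 5; c[2] = 1×1 = 1. Result coefficients: [6, 5, 1] → 6 + 5t + t^2

6 + 5t + t^2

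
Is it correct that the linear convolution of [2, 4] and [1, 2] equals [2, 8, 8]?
Recompute linear convolution of [2, 4] and [1, 2]: y[0] = 2×1 = 2; y[1] = 2×2 + 4×1 = 8; y[2] = 4×2 = 8 → [2, 8, 8]. Given [2, 8, 8] matches, so answer: Yes

Yes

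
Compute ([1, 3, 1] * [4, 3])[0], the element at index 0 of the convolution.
Use y[k] = Σ_i a[i]·b[k-i] at k=0. y[0] = 1×4 = 4

4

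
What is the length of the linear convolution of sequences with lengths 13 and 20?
Linear/full convolution length: m + n - 1 = 13 + 20 - 1 = 32

32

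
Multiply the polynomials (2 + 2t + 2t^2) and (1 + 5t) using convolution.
Ascending coefficients: a = [2, 2, 2], b = [1, 5]. c[0] = 2×1 = 2; c[1] = 2×5 + 2×1 = 12; c[2] = 2×5 + 2×1 = 12; c[3] = 2×5 = 10. Result coefficients: [2, 12, 12, 10] → 2 + 12t + 12t^2 + 10t^3

2 + 12t + 12t^2 + 10t^3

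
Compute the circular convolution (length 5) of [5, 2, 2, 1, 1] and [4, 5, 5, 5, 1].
Use y[k] = Σ_j s[j]·t[(k-j) mod 5]. y[0] = 5×4 + 2×1 + 2×5 + 1×5 + 1×5 = 42; y[1] = 5×5 + 2×4 + 2×1 + 1×5 + 1×5 = 45; y[2] = 5×5 + 2×5 + 2×4 + 1×1 + 1×5 = 49; y[3] = 5×5 + 2×5 + 2×5 + 1×4 + 1×1 = 50; y[4] = 5×1 + 2×5 + 2×5 + 1×5 + 1×4 = 34. Result: [42, 45, 49, 50, 34]

[42, 45, 49, 50, 34]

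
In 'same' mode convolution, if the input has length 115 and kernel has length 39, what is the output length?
'Same' mode returns an output with the same length as the input: 115

115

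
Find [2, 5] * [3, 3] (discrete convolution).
y[0] = 2×3 = 6; y[1] = 2×3 + 5×3 = 21; y[2] = 5×3 = 15

[6, 21, 15]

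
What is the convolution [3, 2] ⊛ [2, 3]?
y[0] = 3×2 = 6; y[1] = 3×3 + 2×2 = 13; y[2] = 2×3 = 6

[6, 13, 6]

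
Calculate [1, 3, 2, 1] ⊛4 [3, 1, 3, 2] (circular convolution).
Use y[k] = Σ_j u[j]·v[(k-j) mod 4]. y[0] = 1×3 + 3×2 + 2×3 + 1×1 = 16; y[1] = 1×1 + 3×3 + 2×2 + 1×3 = 17; y[2] = 1×3 + 3×1 + 2×3 + 1×2 = 14; y[3] = 1×2 + 3×3 + 2×1 + 1×3 = 16. Result: [16, 17, 14, 16]

[16, 17, 14, 16]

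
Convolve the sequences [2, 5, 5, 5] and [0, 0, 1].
y[0] = 2×0 = 0; y[1] = 2×0 + 5×0 = 0; y[2] = 2×1 + 5×0 + 5×0 = 2; y[3] = 5×1 + 5×0 + 5×0 = 5; y[4] = 5×1 + 5×0 = 5; y[5] = 5×1 = 5

[0, 0, 2, 5, 5, 5]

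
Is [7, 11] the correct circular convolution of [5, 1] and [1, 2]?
Recompute circular convolution of [5, 1] and [1, 2]: y[0] = 5×1 + 1×2 = 7; y[1] = 5×2 + 1×1 = 11 → [7, 11]. Given [7, 11] matches, so answer: Yes

Yes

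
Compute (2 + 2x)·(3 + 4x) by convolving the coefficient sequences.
Ascending coefficients: a = [2, 2], b = [3, 4]. c[0] = 2×3 = 6; c[1] = 2×4 + 2×3 = 14; c[2] = 2×4 = 8. Result coefficients: [6, 14, 8] → 6 + 14x + 8x^2

6 + 14x + 8x^2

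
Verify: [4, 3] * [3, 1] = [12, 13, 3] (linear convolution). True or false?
Recompute linear convolution of [4, 3] and [3, 1]: y[0] = 4×3 = 12; y[1] = 4×1 + 3×3 = 13; y[2] = 3×1 = 3 → [12, 13, 3]. Given [12, 13, 3] matches, so answer: Yes

Yes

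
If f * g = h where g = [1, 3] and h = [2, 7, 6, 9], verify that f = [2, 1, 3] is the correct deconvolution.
Forward-compute [2, 1, 3] * [1, 3]: h[0] = 2×1 = 2; h[1] = 2×3 + 1×1 = 7; h[2] = 1×3 + 3×1 = 6; h[3] = 3×3 = 9 → [2, 7, 6, 9]. Matches given h = [2, 7, 6, 9], so verified.

Verified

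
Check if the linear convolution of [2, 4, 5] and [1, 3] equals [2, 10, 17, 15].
Recompute linear convolution of [2, 4, 5] and [1, 3]: y[0] = 2×1 = 2; y[1] = 2×3 + 4×1 = 10; y[2] = 4×3 + 5×1 = 17; y[3] = 5×3 = 15 → [2, 10, 17, 15]. Given [2, 10, 17, 15] matches, so answer: Yes

Yes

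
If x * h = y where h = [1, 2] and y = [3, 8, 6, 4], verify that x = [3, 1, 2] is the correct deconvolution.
Forward-compute [3, 1, 2] * [1, 2]: y[0] = 3×1 = 3; y[1] = 3×2 + 1×1 = 7; y[2] = 1×2 + 2×1 = 4; y[3] = 2×2 = 4 → [3, 7, 4, 4]. Does not match given y = [3, 8, 6, 4].

Not verified. [3, 1, 2] * [1, 2] = [3, 7, 4, 4], which differs from [3, 8, 6, 4] at index 1.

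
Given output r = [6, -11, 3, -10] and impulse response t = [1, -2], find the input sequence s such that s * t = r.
Deconvolve r=[6, -11, 3, -10] by t=[1, -2]. Since t[0]=1, solve forward: s[0] = r[0] / 1 = 6; s[1] = (r[1] - 6×-2) / 1 = 1; s[2] = (r[2] - 1×-2) / 1 = 5. So s = [6, 1, 5]. Check by forward convolution: r[0] = 6×1 = 6; r[1] = 6×-2 + 1×1 = -11; r[2] = 1×-2 + 5×1 = 3; r[3] = 5×-2 = -10

[6, 1, 5]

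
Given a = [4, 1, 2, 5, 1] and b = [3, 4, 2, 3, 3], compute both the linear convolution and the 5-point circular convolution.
Linear: y_lin[0] = 4×3 = 12; y_lin[1] = 4×4 + 1×3 = 19; y_lin[2] = 4×2 + 1×4 + 2×3 = 18; y_lin[3] = 4×3 + 1×2 + 2×4 + 5×3 = 37; y_lin[4] = 4×3 + 1×3 + 2×2 + 5×4 + 1×3 = 42; y_lin[5] = 1×3 + 2×3 + 5×2 + 1×4 = 23; y_lin[6] = 2×3 + 5×3 + 1×2 = 23; y_lin[7] = 5×3 + 1×3 = 18; y_lin[8] = 1×3 = 3 → [12, 19, 18, 37, 42, 23, 23, 18, 3]. Circular (length 5): y[0] = 4×3 + 1×3 + 2×3 + 5×2 + 1×4 = 35; y[1] = 4×4 + 1×3 + 2×3 + 5×3 + 1×2 = 42; y[2] = 4×2 + 1×4 + 2×3 + 5×3 + 1×3 = 36; y[3] = 4×3 + 1×2 + 2×4 + 5×3 + 1×3 = 40; y[4] = 4×3 + 1×3 + 2×2 + 5×4 + 1×3 = 42 → [35, 42, 36, 40, 42]

Linear: [12, 19, 18, 37, 42, 23, 23, 18, 3], Circular: [35, 42, 36, 40, 42]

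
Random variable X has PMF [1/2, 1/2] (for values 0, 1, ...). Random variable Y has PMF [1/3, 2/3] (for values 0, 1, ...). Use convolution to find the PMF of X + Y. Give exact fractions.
P(X+Y=k) = Σ_i P(X=i)·P(Y=k-i) — a convolution of [1/2, 1/2] and [1/3, 2/3]. P(X+Y=0) = (1/2)×(1/3) = 1/6; P(X+Y=1) = (1/2)×(2/3) + (1/2)×(1/3) = 1/3 + 1/6 = 1/2; P(X+Y=2) = (1/2)×(2/3) = 1/3. PMF: [1/6, 1/2, 1/3] (sums to 1 ✓)

[1/6, 1/2, 1/3]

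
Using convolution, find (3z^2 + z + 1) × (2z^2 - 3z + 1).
Ascending coefficients: a = [1, 1, 3], b = [1, -3, 2]. c[0] = 1×1 = 1; c[1] = 1×-3 + 1×1 = -2; c[2] = 1×2 + 1×-3 + 3×1 = 2; c[3] = 1×2 + 3×-3 = -7; c[4] = 3×2 = 6. Result coefficients: [1, -2, 2, -7, 6] → 6z^4 - 7z^3 + 2z^2 - 2z + 1

6z^4 - 7z^3 + 2z^2 - 2z + 1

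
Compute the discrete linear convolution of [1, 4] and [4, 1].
y[0] = 1×4 = 4; y[1] = 1×1 + 4×4 = 17; y[2] = 4×1 = 4

[4, 17, 4]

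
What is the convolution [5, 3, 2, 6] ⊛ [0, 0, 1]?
y[0] = 5×0 = 0; y[1] = 5×0 + 3×0 = 0; y[2] = 5×1 + 3×0 + 2×0 = 5; y[3] = 3×1 + 2×0 + 6×0 = 3; y[4] = 2×1 + 6×0 = 2; y[5] = 6×1 = 6

[0, 0, 5, 3, 2, 6]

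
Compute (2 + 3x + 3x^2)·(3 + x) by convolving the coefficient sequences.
Ascending coefficients: a = [2, 3, 3], b = [3, 1]. c[0] = 2×3 = 6; c[1] = 2×1 + 3×3 = 11; c[2] = 3×1 + 3×3 = 12; c[3] = 3×1 = 3. Result coefficients: [6, 11, 12, 3] → 6 + 11x + 12x^2 + 3x^3

6 + 11x + 12x^2 + 3x^3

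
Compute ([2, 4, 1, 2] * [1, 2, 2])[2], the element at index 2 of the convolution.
Use y[k] = Σ_i a[i]·b[k-i] at k=2. y[2] = 2×2 + 4×2 + 1×1 = 13

13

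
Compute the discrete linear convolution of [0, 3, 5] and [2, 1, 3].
y[0] = 0×2 = 0; y[1] = 0×1 + 3×2 = 6; y[2] = 0×3 + 3×1 + 5×2 = 13; y[3] = 3×3 + 5×1 = 14; y[4] = 5×3 = 15

[0, 6, 13, 14, 15]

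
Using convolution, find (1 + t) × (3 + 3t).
Ascending coefficients: a = [1, 1], b = [3, 3]. c[0] = 1×3 = 3; c[1] = 1×3 + 1×3 = 6; c[2] = 1×3 = 3. Result coefficients: [3, 6, 3] → 3 + 6t + 3t^2

3 + 6t + 3t^2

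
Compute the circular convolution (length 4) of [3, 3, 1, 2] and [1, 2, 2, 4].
Use y[k] = Σ_j s[j]·t[(k-j) mod 4]. y[0] = 3×1 + 3×4 + 1×2 + 2×2 = 21; y[1] = 3×2 + 3×1 + 1×4 + 2×2 = 17; y[2] = 3×2 + 3×2 + 1×1 + 2×4 = 21; y[3] = 3×4 + 3×2 + 1×2 + 2×1 = 22. Result: [21, 17, 21, 22]

[21, 17, 21, 22]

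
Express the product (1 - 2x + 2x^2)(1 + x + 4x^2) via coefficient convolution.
Ascending coefficients: a = [1, -2, 2], b = [1, 1, 4]. c[0] = 1×1 = 1; c[1] = 1×1 + -2×1 = -1; c[2] = 1×4 + -2×1 + 2×1 = 4; c[3] = -2×4 + 2×1 = -6; c[4] = 2×4 = 8. Result coefficients: [1, -1, 4, -6, 8] → 1 - x + 4x^2 - 6x^3 + 8x^4

1 - x + 4x^2 - 6x^3 + 8x^4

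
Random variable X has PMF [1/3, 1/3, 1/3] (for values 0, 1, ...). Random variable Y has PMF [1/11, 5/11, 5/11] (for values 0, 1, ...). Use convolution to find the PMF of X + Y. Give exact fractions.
P(X+Y=k) = Σ_i P(X=i)·P(Y=k-i) — a convolution of [1/3, 1/3, 1/3] and [1/11, 5/11, 5/11]. P(X+Y=0) = (1/3)×(1/11) = 1/33; P(X+Y=1) = (1/3)×(5/11) + (1/3)×(1/11) = 5/33 + 1/33 = 2/11; P(X+Y=2) = (1/3)×(5/11) + (1/3)×(5/11) + (1/3)×(1/11) = 5/33 + 5/33 + 1/33 = 1/3; P(X+Y=3) = (1/3)×(5/11) + (1/3)×(5/11) = 5/33 + 5/33 = 10/33; P(X+Y=4) = (1/3)×(5/11) = 5/33. PMF: [1/33, 2/11, 1/3, 10/33, 5/33] (sums to 1 ✓)

[1/33, 2/11, 1/3, 10/33, 5/33]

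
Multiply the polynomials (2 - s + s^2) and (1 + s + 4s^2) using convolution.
Ascending coefficients: a = [2, -1, 1], b = [1, 1, 4]. c[0] = 2×1 = 2; c[1] = 2×1 + -1×1 = 1; c[2] = 2×4 + -1×1 + 1×1 = 8; c[3] = -1×4 + 1×1 = -3; c[4] = 1×4 = 4. Result coefficients: [2, 1, 8, -3, 4] → 2 + s + 8s^2 - 3s^3 + 4s^4

2 + s + 8s^2 - 3s^3 + 4s^4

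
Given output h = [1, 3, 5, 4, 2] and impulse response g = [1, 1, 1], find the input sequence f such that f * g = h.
Deconvolve h=[1, 3, 5, 4, 2] by g=[1, 1, 1]. Since g[0]=1, solve forward: f[0] = h[0] / 1 = 1; f[1] = (h[1] - 1×1) / 1 = 2; f[2] = (h[2] - 2×1 - 1×1) / 1 = 2. So f = [1, 2, 2]. Check by forward convolution: h[0] = 1×1 = 1; h[1] = 1×1 + 2×1 = 3; h[2] = 1×1 + 2×1 + 2×1 = 5; h[3] = 2×1 + 2×1 = 4; h[4] = 2×1 = 2

[1, 2, 2]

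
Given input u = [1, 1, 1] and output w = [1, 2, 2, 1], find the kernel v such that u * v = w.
Output length 4 = len(u) + len(v) - 1 ⇒ len(v) = 2. Solve v forward using v[k] = (w[k] - Σ_{i≥1} u[i]·v[k-i]) / u[0]: v[0] = w[0] / u[0] = 1 / 1 = 1; v[1] = (w[1] - 1×1) / u[0] = (2 - 1×1) / 1 = 1. So v = [1, 1]. Forward-check [1, 1, 1] * [1, 1]: w[0] = 1×1 = 1; w[1] = 1×1 + 1×1 = 2; w[2] = 1×1 + 1×1 = 2; w[3] = 1×1 = 1 → [1, 2, 2, 1] ✓

[1, 1]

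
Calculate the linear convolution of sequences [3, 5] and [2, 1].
y[0] = 3×2 = 6; y[1] = 3×1 + 5×2 = 13; y[2] = 5×1 = 5

[6, 13, 5]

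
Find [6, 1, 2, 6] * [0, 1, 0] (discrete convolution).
y[0] = 6×0 = 0; y[1] = 6×1 + 1×0 = 6; y[2] = 6×0 + 1×1 + 2×0 = 1; y[3] = 1×0 + 2×1 + 6×0 = 2; y[4] = 2×0 + 6×1 = 6; y[5] = 6×0 = 0

[0, 6, 1, 2, 6, 0]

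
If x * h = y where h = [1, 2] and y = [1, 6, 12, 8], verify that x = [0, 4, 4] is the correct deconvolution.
Forward-compute [0, 4, 4] * [1, 2]: y[0] = 0×1 = 0; y[1] = 0×2 + 4×1 = 4; y[2] = 4×2 + 4×1 = 12; y[3] = 4×2 = 8 → [0, 4, 12, 8]. Does not match given y = [1, 6, 12, 8].

Not verified. [0, 4, 4] * [1, 2] = [0, 4, 12, 8], which differs from [1, 6, 12, 8] at index 0.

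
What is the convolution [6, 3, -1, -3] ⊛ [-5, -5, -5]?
y[0] = 6×-5 = -30; y[1] = 6×-5 + 3×-5 = -45; y[2] = 6×-5 + 3×-5 + -1×-5 = -40; y[3] = 3×-5 + -1×-5 + -3×-5 = 5; y[4] = -1×-5 + -3×-5 = 20; y[5] = -3×-5 = 15

[-30, -45, -40, 5, 20, 15]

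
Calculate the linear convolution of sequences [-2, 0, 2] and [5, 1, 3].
y[0] = -2×5 = -10; y[1] = -2×1 + 0×5 = -2; y[2] = -2×3 + 0×1 + 2×5 = 4; y[3] = 0×3 + 2×1 = 2; y[4] = 2×3 = 6

[-10, -2, 4, 2, 6]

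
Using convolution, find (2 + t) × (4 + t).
Ascending coefficients: a = [2, 1], b = [4, 1]. c[0] = 2×4 = 8; c[1] = 2×1 + 1×4 = 6; c[2] = 1×1 = 1. Result coefficients: [8, 6, 1] → 8 + 6t + t^2

8 + 6t + t^2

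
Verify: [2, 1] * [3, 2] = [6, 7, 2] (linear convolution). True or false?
Recompute linear convolution of [2, 1] and [3, 2]: y[0] = 2×3 = 6; y[1] = 2×2 + 1×3 = 7; y[2] = 1×2 = 2 → [6, 7, 2]. Given [6, 7, 2] matches, so answer: Yes

Yes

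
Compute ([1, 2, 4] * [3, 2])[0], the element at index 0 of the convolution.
Use y[k] = Σ_i a[i]·b[k-i] at k=0. y[0] = 1×3 = 3

3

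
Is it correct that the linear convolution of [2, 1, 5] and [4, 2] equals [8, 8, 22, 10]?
Recompute linear convolution of [2, 1, 5] and [4, 2]: y[0] = 2×4 = 8; y[1] = 2×2 + 1×4 = 8; y[2] = 1×2 + 5×4 = 22; y[3] = 5×2 = 10 → [8, 8, 22, 10]. Given [8, 8, 22, 10] matches, so answer: Yes

Yes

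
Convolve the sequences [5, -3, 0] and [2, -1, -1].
y[0] = 5×2 = 10; y[1] = 5×-1 + -3×2 = -11; y[2] = 5×-1 + -3×-1 + 0×2 = -2; y[3] = -3×-1 + 0×-1 = 3; y[4] = 0×-1 = 0

[10, -11, -2, 3, 0]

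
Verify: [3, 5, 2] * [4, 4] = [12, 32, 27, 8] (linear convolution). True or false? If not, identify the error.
Recompute linear convolution of [3, 5, 2] and [4, 4]: y[0] = 3×4 = 12; y[1] = 3×4 + 5×4 = 32; y[2] = 5×4 + 2×4 = 28; y[3] = 2×4 = 8 → [12, 32, 28, 8]. Compare to given [12, 32, 27, 8]: they differ at index 2: given 27, correct 28, so answer: No

No. Error at index 2: given 27, correct 28.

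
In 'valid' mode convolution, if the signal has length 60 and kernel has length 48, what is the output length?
'Valid' mode counts only positions where the kernel fully overlaps the signal: m - n + 1 = 60 - 48 + 1 = 13

13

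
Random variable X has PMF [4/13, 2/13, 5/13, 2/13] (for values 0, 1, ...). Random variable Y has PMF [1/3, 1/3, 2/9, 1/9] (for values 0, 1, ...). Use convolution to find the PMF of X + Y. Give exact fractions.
P(X+Y=k) = Σ_i P(X=i)·P(Y=k-i) — a convolution of [4/13, 2/13, 5/13, 2/13] and [1/3, 1/3, 2/9, 1/9]. P(X+Y=0) = (4/13)×(1/3) = 4/39; P(X+Y=1) = (4/13)×(1/3) + (2/13)×(1/3) = 4/39 + 2/39 = 2/13; P(X+Y=2) = (4/13)×(2/9) + (2/13)×(1/3) + (5/13)×(1/3) = 8/117 + 2/39 + 5/39 = 29/117; P(X+Y=3) = (4/13)×(1/9) + (2/13)×(2/9) + (5/13)×(1/3) + (2/13)×(1/3) = 4/117 + 4/117 + 5/39 + 2/39 = 29/117; P(X+Y=4) = (2/13)×(1/9) + (5/13)×(2/9) + (2/13)×(1/3) = 2/117 + 10/117 + 2/39 = 2/13; P(X+Y=5) = (5/13)×(1/9) + (2/13)×(2/9) = 5/117 + 4/117 = 1/13; P(X+Y=6) = (2/13)×(1/9) = 2/117. PMF: [4/39, 2/13, 29/117, 29/117, 2/13, 1/13, 2/117] (sums to 1 ✓)

[4/39, 2/13, 29/117, 29/117, 2/13, 1/13, 2/117]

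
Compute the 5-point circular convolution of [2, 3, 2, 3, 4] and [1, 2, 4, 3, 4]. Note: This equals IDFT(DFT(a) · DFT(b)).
Either evaluate y[k] = Σ_j a[j]·b[(k-j) mod 5] directly, or use IDFT(DFT(a) · DFT(b)). y[0] = 2×1 + 3×4 + 2×3 + 3×4 + 4×2 = 40; y[1] = 2×2 + 3×1 + 2×4 + 3×3 + 4×4 = 40; y[2] = 2×4 + 3×2 + 2×1 + 3×4 + 4×3 = 40; y[3] = 2×3 + 3×4 + 2×2 + 3×1 + 4×4 = 41; y[4] = 2×4 + 3×3 + 2×4 + 3×2 + 4×1 = 35. Result: [40, 40, 40, 41, 35]

[40, 40, 40, 41, 35]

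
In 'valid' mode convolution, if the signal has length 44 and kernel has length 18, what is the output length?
'Valid' mode counts only positions where the kernel fully overlaps the signal: m - n + 1 = 44 - 18 + 1 = 27

27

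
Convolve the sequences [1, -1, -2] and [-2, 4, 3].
y[0] = 1×-2 = -2; y[1] = 1×4 + -1×-2 = 6; y[2] = 1×3 + -1×4 + -2×-2 = 3; y[3] = -1×3 + -2×4 = -11; y[4] = -2×3 = -6

[-2, 6, 3, -11, -6]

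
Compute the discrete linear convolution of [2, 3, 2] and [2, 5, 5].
y[0] = 2×2 = 4; y[1] = 2×5 + 3×2 = 16; y[2] = 2×5 + 3×5 + 2×2 = 29; y[3] = 3×5 + 2×5 = 25; y[4] = 2×5 = 10

[4, 16, 29, 25, 10]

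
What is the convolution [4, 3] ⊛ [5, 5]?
y[0] = 4×5 = 20; y[1] = 4×5 + 3×5 = 35; y[2] = 3×5 = 15

[20, 35, 15]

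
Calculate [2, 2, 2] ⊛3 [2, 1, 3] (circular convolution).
Use y[k] = Σ_j u[j]·v[(k-j) mod 3]. y[0] = 2×2 + 2×3 + 2×1 = 12; y[1] = 2×1 + 2×2 + 2×3 = 12; y[2] = 2×3 + 2×1 + 2×2 = 12. Result: [12, 12, 12]

[12, 12, 12]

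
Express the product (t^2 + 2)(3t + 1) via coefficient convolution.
Ascending coefficients: a = [2, 0, 1], b = [1, 3]. c[0] = 2×1 = 2; c[1] = 2×3 + 0×1 = 6; c[2] = 0×3 + 1×1 = 1; c[3] = 1×3 = 3. Result coefficients: [2, 6, 1, 3] → 3t^3 + t^2 + 6t + 2

3t^3 + t^2 + 6t + 2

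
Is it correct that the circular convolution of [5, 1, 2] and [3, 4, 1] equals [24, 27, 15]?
Recompute circular convolution of [5, 1, 2] and [3, 4, 1]: y[0] = 5×3 + 1×1 + 2×4 = 24; y[1] = 5×4 + 1×3 + 2×1 = 25; y[2] = 5×1 + 1×4 + 2×3 = 15 → [24, 25, 15]. Compare to given [24, 27, 15]: they differ at index 1: given 27, correct 25, so answer: No

No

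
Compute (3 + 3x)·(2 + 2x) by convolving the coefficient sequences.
Ascending coefficients: a = [3, 3], b = [2, 2]. c[0] = 3×2 = 6; c[1] = 3×2 + 3×2 = 12; c[2] = 3×2 = 6. Result coefficients: [6, 12, 6] → 6 + 12x + 6x^2

6 + 12x + 6x^2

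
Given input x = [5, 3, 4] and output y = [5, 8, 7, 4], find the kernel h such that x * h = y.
Output length 4 = len(x) + len(h) - 1 ⇒ len(h) = 2. Solve h forward using h[k] = (y[k] - Σ_{i≥1} x[i]·h[k-i]) / x[0]: h[0] = y[0] / x[0] = 5 / 5 = 1; h[1] = (y[1] - 3×1) / x[0] = (8 - 3×1) / 5 = 1. So h = [1, 1]. Forward-check [5, 3, 4] * [1, 1]: y[0] = 5×1 = 5; y[1] = 5×1 + 3×1 = 8; y[2] = 3×1 + 4×1 = 7; y[3] = 4×1 = 4 → [5, 8, 7, 4] ✓

[1, 1]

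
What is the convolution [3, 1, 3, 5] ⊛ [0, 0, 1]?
y[0] = 3×0 = 0; y[1] = 3×0 + 1×0 = 0; y[2] = 3×1 + 1×0 + 3×0 = 3; y[3] = 1×1 + 3×0 + 5×0 = 1; y[4] = 3×1 + 5×0 = 3; y[5] = 5×1 = 5

[0, 0, 3, 1, 3, 5]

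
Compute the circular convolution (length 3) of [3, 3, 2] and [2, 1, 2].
Use y[k] = Σ_j s[j]·t[(k-j) mod 3]. y[0] = 3×2 + 3×2 + 2×1 = 14; y[1] = 3×1 + 3×2 + 2×2 = 13; y[2] = 3×2 + 3×1 + 2×2 = 13. Result: [14, 13, 13]

[14, 13, 13]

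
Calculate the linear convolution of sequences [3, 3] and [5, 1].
y[0] = 3×5 = 15; y[1] = 3×1 + 3×5 = 18; y[2] = 3×1 = 3

[15, 18, 3]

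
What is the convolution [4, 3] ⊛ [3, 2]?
y[0] = 4×3 = 12; y[1] = 4×2 + 3×3 = 17; y[2] = 3×2 = 6

[12, 17, 6]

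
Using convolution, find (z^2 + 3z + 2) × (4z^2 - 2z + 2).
Ascending coefficients: a = [2, 3, 1], b = [2, -2, 4]. c[0] = 2×2 = 4; c[1] = 2×-2 + 3×2 = 2; c[2] = 2×4 + 3×-2 + 1×2 = 4; c[3] = 3×4 + 1×-2 = 10; c[4] = 1×4 = 4. Result coefficients: [4, 2, 4, 10, 4] → 4z^4 + 10z^3 + 4z^2 + 2z + 4

4z^4 + 10z^3 + 4z^2 + 2z + 4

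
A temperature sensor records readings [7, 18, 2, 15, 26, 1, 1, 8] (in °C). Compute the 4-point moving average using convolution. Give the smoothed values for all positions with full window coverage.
4-point moving average kernel = [1, 1, 1, 1]. Apply in 'valid' mode (full window coverage): avg[0] = (7 + 18 + 2 + 15) / 4 = 10.5; avg[1] = (18 + 2 + 15 + 26) / 4 = 15.25; avg[2] = (2 + 15 + 26 + 1) / 4 = 11.0; avg[3] = (15 + 26 + 1 + 1) / 4 = 10.75; avg[4] = (26 + 1 + 1 + 8) / 4 = 9.0. Smoothed values: [10.5, 15.25, 11.0, 10.75, 9.0]

[10.5, 15.25, 11.0, 10.75, 9.0]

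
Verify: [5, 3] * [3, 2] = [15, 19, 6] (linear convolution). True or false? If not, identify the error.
Recompute linear convolution of [5, 3] and [3, 2]: y[0] = 5×3 = 15; y[1] = 5×2 + 3×3 = 19; y[2] = 3×2 = 6 → [15, 19, 6]. Given [15, 19, 6] matches, so answer: Yes

Yes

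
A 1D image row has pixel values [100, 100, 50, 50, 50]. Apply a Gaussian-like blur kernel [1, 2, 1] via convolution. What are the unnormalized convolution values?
Convolve image row [100, 100, 50, 50, 50] with kernel [1, 2, 1]: y[0] = 100×1 = 100; y[1] = 100×2 + 100×1 = 300; y[2] = 100×1 + 100×2 + 50×1 = 350; y[3] = 100×1 + 50×2 + 50×1 = 250; y[4] = 50×1 + 50×2 + 50×1 = 200; y[5] = 50×1 + 50×2 = 150; y[6] = 50×1 = 50 → [100, 300, 350, 250, 200, 150, 50]. Normalization factor = sum(kernel) = 4.

[100, 300, 350, 250, 200, 150, 50]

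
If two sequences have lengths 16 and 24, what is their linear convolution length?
Linear/full convolution length: m + n - 1 = 16 + 24 - 1 = 39

39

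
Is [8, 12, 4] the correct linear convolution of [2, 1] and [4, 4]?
Recompute linear convolution of [2, 1] and [4, 4]: y[0] = 2×4 = 8; y[1] = 2×4 + 1×4 = 12; y[2] = 1×4 = 4 → [8, 12, 4]. Given [8, 12, 4] matches, so answer: Yes

Yes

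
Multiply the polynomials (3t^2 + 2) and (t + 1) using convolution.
Ascending coefficients: a = [2, 0, 3], b = [1, 1]. c[0] = 2×1 = 2; c[1] = 2×1 + 0×1 = 2; c[2] = 0×1 + 3×1 = 3; c[3] = 3×1 = 3. Result coefficients: [2, 2, 3, 3] → 3t^3 + 3t^2 + 2t + 2

3t^3 + 3t^2 + 2t + 2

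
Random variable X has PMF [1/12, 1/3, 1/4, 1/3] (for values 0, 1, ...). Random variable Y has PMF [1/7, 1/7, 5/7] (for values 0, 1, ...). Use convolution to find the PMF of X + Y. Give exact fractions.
P(X+Y=k) = Σ_i P(X=i)·P(Y=k-i) — a convolution of [1/12, 1/3, 1/4, 1/3] and [1/7, 1/7, 5/7]. P(X+Y=0) = (1/12)×(1/7) = 1/84; P(X+Y=1) = (1/12)×(1/7) + (1/3)×(1/7) = 1/84 + 1/21 = 5/84; P(X+Y=2) = (1/12)×(5/7) + (1/3)×(1/7) + (1/4)×(1/7) = 5/84 + 1/21 + 1/28 = 1/7; P(X+Y=3) = (1/3)×(5/7) + (1/4)×(1/7) + (1/3)×(1/7) = 5/21 + 1/28 + 1/21 = 9/28; P(X+Y=4) = (1/4)×(5/7) + (1/3)×(1/7) = 5/28 + 1/21 = 19/84; P(X+Y=5) = (1/3)×(5/7) = 5/21. PMF: [1/84, 5/84, 1/7, 9/28, 19/84, 5/21] (sums to 1 ✓)

[1/84, 5/84, 1/7, 9/28, 19/84, 5/21]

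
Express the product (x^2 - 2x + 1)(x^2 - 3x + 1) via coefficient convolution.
Ascending coefficients: a = [1, -2, 1], b = [1, -3, 1]. c[0] = 1×1 = 1; c[1] = 1×-3 + -2×1 = -5; c[2] = 1×1 + -2×-3 + 1×1 = 8; c[3] = -2×1 + 1×-3 = -5; c[4] = 1×1 = 1. Result coefficients: [1, -5, 8, -5, 1] → x^4 - 5x^3 + 8x^2 - 5x + 1

x^4 - 5x^3 + 8x^2 - 5x + 1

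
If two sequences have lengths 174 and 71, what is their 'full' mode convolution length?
Linear/full convolution length: m + n - 1 = 174 + 71 - 1 = 244

244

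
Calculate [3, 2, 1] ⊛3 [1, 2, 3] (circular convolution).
Use y[k] = Σ_j f[j]·g[(k-j) mod 3]. y[0] = 3×1 + 2×3 + 1×2 = 11; y[1] = 3×2 + 2×1 + 1×3 = 11; y[2] = 3×3 + 2×2 + 1×1 = 14. Result: [11, 11, 14]

[11, 11, 14]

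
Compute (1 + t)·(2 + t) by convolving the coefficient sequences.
Ascending coefficients: a = [1, 1], b = [2, 1]. c[0] = 1×2 = 2; c[1] = 1×1 + 1×2 = 3; c[2] = 1×1 = 1. Result coefficients: [2, 3, 1] → 2 + 3t + t^2

2 + 3t + t^2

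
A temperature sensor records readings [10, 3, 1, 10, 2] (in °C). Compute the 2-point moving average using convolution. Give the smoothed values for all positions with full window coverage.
2-point moving average kernel = [1, 1]. Apply in 'valid' mode (full window coverage): avg[0] = (10 + 3) / 2 = 6.5; avg[1] = (3 + 1) / 2 = 2.0; avg[2] = (1 + 10) / 2 = 5.5; avg[3] = (10 + 2) / 2 = 6.0. Smoothed values: [6.5, 2.0, 5.5, 6.0]

[6.5, 2.0, 5.5, 6.0]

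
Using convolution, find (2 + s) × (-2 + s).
Ascending coefficients: a = [2, 1], b = [-2, 1]. c[0] = 2×-2 = -4; c[1] = 2×1 + 1×-2 = 0; c[2] = 1×1 = 1. Result coefficients: [-4, 0, 1] → -4 + s^2

-4 + s^2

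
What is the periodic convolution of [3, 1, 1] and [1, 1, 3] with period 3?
Use y[k] = Σ_j a[j]·b[(k-j) mod 3]. y[0] = 3×1 + 1×3 + 1×1 = 7; y[1] = 3×1 + 1×1 + 1×3 = 7; y[2] = 3×3 + 1×1 + 1×1 = 11. Result: [7, 7, 11]

[7, 7, 11]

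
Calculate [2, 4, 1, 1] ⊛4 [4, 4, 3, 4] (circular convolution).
Use y[k] = Σ_j u[j]·v[(k-j) mod 4]. y[0] = 2×4 + 4×4 + 1×3 + 1×4 = 31; y[1] = 2×4 + 4×4 + 1×4 + 1×3 = 31; y[2] = 2×3 + 4×4 + 1×4 + 1×4 = 30; y[3] = 2×4 + 4×3 + 1×4 + 1×4 = 28. Result: [31, 31, 30, 28]

[31, 31, 30, 28]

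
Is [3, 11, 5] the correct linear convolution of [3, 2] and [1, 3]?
Recompute linear convolution of [3, 2] and [1, 3]: y[0] = 3×1 = 3; y[1] = 3×3 + 2×1 = 11; y[2] = 2×3 = 6 → [3, 11, 6]. Compare to given [3, 11, 5]: they differ at index 2: given 5, correct 6, so answer: No

No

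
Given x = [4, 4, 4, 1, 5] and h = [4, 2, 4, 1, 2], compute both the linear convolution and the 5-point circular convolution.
Linear: y_lin[0] = 4×4 = 16; y_lin[1] = 4×2 + 4×4 = 24; y_lin[2] = 4×4 + 4×2 + 4×4 = 40; y_lin[3] = 4×1 + 4×4 + 4×2 + 1×4 = 32; y_lin[4] = 4×2 + 4×1 + 4×4 + 1×2 + 5×4 = 50; y_lin[5] = 4×2 + 4×1 + 1×4 + 5×2 = 26; y_lin[6] = 4×2 + 1×1 + 5×4 = 29; y_lin[7] = 1×2 + 5×1 = 7; y_lin[8] = 5×2 = 10 → [16, 24, 40, 32, 50, 26, 29, 7, 10]. Circular (length 5): y[0] = 4×4 + 4×2 + 4×1 + 1×4 + 5×2 = 42; y[1] = 4×2 + 4×4 + 4×2 + 1×1 + 5×4 = 53; y[2] = 4×4 + 4×2 + 4×4 + 1×2 + 5×1 = 47; y[3] = 4×1 + 4×4 + 4×2 + 1×4 + 5×2 = 42; y[4] = 4×2 + 4×1 + 4×4 + 1×2 + 5×4 = 50 → [42, 53, 47, 42, 50]

Linear: [16, 24, 40, 32, 50, 26, 29, 7, 10], Circular: [42, 53, 47, 42, 50]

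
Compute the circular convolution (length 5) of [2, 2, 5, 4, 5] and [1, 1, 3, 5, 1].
Use y[k] = Σ_j f[j]·g[(k-j) mod 5]. y[0] = 2×1 + 2×1 + 5×5 + 4×3 + 5×1 = 46; y[1] = 2×1 + 2×1 + 5×1 + 4×5 + 5×3 = 44; y[2] = 2×3 + 2×1 + 5×1 + 4×1 + 5×5 = 42; y[3] = 2×5 + 2×3 + 5×1 + 4×1 + 5×1 = 30; y[4] = 2×1 + 2×5 + 5×3 + 4×1 + 5×1 = 36. Result: [46, 44, 42, 30, 36]

[46, 44, 42, 30, 36]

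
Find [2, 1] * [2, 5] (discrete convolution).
y[0] = 2×2 = 4; y[1] = 2×5 + 1×2 = 12; y[2] = 1×5 = 5

[4, 12, 5]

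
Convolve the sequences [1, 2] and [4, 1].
y[0] = 1×4 = 4; y[1] = 1×1 + 2×4 = 9; y[2] = 2×1 = 2

[4, 9, 2]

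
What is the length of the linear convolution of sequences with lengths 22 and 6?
Linear/full convolution length: m + n - 1 = 22 + 6 - 1 = 27

27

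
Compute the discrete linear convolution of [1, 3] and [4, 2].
y[0] = 1×4 = 4; y[1] = 1×2 + 3×4 = 14; y[2] = 3×2 = 6

[4, 14, 6]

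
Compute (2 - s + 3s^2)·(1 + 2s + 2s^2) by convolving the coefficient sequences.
Ascending coefficients: a = [2, -1, 3], b = [1, 2, 2]. c[0] = 2×1 = 2; c[1] = 2×2 + -1×1 = 3; c[2] = 2×2 + -1×2 + 3×1 = 5; c[3] = -1×2 + 3×2 = 4; c[4] = 3×2 = 6. Result coefficients: [2, 3, 5, 4, 6] → 2 + 3s + 5s^2 + 4s^3 + 6s^4

2 + 3s + 5s^2 + 4s^3 + 6s^4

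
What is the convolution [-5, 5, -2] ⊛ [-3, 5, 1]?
y[0] = -5×-3 = 15; y[1] = -5×5 + 5×-3 = -40; y[2] = -5×1 + 5×5 + -2×-3 = 26; y[3] = 5×1 + -2×5 = -5; y[4] = -2×1 = -2

[15, -40, 26, -5, -2]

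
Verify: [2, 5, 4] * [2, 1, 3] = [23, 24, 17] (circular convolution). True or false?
Recompute circular convolution of [2, 5, 4] and [2, 1, 3]: y[0] = 2×2 + 5×3 + 4×1 = 23; y[1] = 2×1 + 5×2 + 4×3 = 24; y[2] = 2×3 + 5×1 + 4×2 = 19 → [23, 24, 19]. Compare to given [23, 24, 17]: they differ at index 2: given 17, correct 19, so answer: No

No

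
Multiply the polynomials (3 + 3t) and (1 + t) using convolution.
Ascending coefficients: a = [3, 3], b = [1, 1]. c[0] = 3×1 = 3; c[1] = 3×1 + 3×1 = 6; c[2] = 3×1 = 3. Result coefficients: [3, 6, 3] → 3 + 6t + 3t^2

3 + 6t + 3t^2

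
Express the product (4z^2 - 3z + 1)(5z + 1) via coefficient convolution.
Ascending coefficients: a = [1, -3, 4], b = [1, 5]. c[0] = 1×1 = 1; c[1] = 1×5 + -3×1 = 2; c[2] = -3×5 + 4×1 = -11; c[3] = 4×5 = 20. Result coefficients: [1, 2, -11, 20] → 20z^3 - 11z^2 + 2z + 1

20z^3 - 11z^2 + 2z + 1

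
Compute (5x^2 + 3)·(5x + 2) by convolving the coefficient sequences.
Ascending coefficients: a = [3, 0, 5], b = [2, 5]. c[0] = 3×2 = 6; c[1] = 3×5 + 0×2 = 15; c[2] = 0×5 + 5×2 = 10; c[3] = 5×5 = 25. Result coefficients: [6, 15, 10, 25] → 25x^3 + 10x^2 + 15x + 6

25x^3 + 10x^2 + 15x + 6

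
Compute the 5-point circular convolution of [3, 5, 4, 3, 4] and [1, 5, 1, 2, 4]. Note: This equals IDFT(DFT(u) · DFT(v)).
Either evaluate y[k] = Σ_j u[j]·v[(k-j) mod 5] directly, or use IDFT(DFT(u) · DFT(v)). y[0] = 3×1 + 5×4 + 4×2 + 3×1 + 4×5 = 54; y[1] = 3×5 + 5×1 + 4×4 + 3×2 + 4×1 = 46; y[2] = 3×1 + 5×5 + 4×1 + 3×4 + 4×2 = 52; y[3] = 3×2 + 5×1 + 4×5 + 3×1 + 4×4 = 50; y[4] = 3×4 + 5×2 + 4×1 + 3×5 + 4×1 = 45. Result: [54, 46, 52, 50, 45]

[54, 46, 52, 50, 45]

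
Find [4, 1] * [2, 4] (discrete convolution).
y[0] = 4×2 = 8; y[1] = 4×4 + 1×2 = 18; y[2] = 1×4 = 4

[8, 18, 4]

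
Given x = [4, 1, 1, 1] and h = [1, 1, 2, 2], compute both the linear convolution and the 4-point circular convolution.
Linear: y_lin[0] = 4×1 = 4; y_lin[1] = 4×1 + 1×1 = 5; y_lin[2] = 4×2 + 1×1 + 1×1 = 10; y_lin[3] = 4×2 + 1×2 + 1×1 + 1×1 = 12; y_lin[4] = 1×2 + 1×2 + 1×1 = 5; y_lin[5] = 1×2 + 1×2 = 4; y_lin[6] = 1×2 = 2 → [4, 5, 10, 12, 5, 4, 2]. Circular (length 4): y[0] = 4×1 + 1×2 + 1×2 + 1×1 = 9; y[1] = 4×1 + 1×1 + 1×2 + 1×2 = 9; y[2] = 4×2 + 1×1 + 1×1 + 1×2 = 12; y[3] = 4×2 + 1×2 + 1×1 + 1×1 = 12 → [9, 9, 12, 12]

Linear: [4, 5, 10, 12, 5, 4, 2], Circular: [9, 9, 12, 12]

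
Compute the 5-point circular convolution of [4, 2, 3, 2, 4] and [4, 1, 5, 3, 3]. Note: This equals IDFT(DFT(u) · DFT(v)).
Either evaluate y[k] = Σ_j u[j]·v[(k-j) mod 5] directly, or use IDFT(DFT(u) · DFT(v)). y[0] = 4×4 + 2×3 + 3×3 + 2×5 + 4×1 = 45; y[1] = 4×1 + 2×4 + 3×3 + 2×3 + 4×5 = 47; y[2] = 4×5 + 2×1 + 3×4 + 2×3 + 4×3 = 52; y[3] = 4×3 + 2×5 + 3×1 + 2×4 + 4×3 = 45; y[4] = 4×3 + 2×3 + 3×5 + 2×1 + 4×4 = 51. Result: [45, 47, 52, 45, 51]

[45, 47, 52, 45, 51]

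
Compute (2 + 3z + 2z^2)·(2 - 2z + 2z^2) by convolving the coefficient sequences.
Ascending coefficients: a = [2, 3, 2], b = [2, -2, 2]. c[0] = 2×2 = 4; c[1] = 2×-2 + 3×2 = 2; c[2] = 2×2 + 3×-2 + 2×2 = 2; c[3] = 3×2 + 2×-2 = 2; c[4] = 2×2 = 4. Result coefficients: [4, 2, 2, 2, 4] → 4 + 2z + 2z^2 + 2z^3 + 4z^4

4 + 2z + 2z^2 + 2z^3 + 4z^4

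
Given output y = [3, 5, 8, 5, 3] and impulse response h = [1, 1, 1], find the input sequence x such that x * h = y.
Deconvolve y=[3, 5, 8, 5, 3] by h=[1, 1, 1]. Since h[0]=1, solve forward: x[0] = y[0] / 1 = 3; x[1] = (y[1] - 3×1) / 1 = 2; x[2] = (y[2] - 2×1 - 3×1) / 1 = 3. So x = [3, 2, 3]. Check by forward convolution: y[0] = 3×1 = 3; y[1] = 3×1 + 2×1 = 5; y[2] = 3×1 + 2×1 + 3×1 = 8; y[3] = 2×1 + 3×1 = 5; y[4] = 3×1 = 3

[3, 2, 3]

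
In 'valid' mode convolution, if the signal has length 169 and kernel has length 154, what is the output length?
'Valid' mode counts only positions where the kernel fully overlaps the signal: m - n + 1 = 169 - 154 + 1 = 16

16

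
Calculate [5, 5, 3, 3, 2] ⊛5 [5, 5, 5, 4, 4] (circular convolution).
Use y[k] = Σ_j a[j]·b[(k-j) mod 5]. y[0] = 5×5 + 5×4 + 3×4 + 3×5 + 2×5 = 82; y[1] = 5×5 + 5×5 + 3×4 + 3×4 + 2×5 = 84; y[2] = 5×5 + 5×5 + 3×5 + 3×4 + 2×4 = 85; y[3] = 5×4 + 5×5 + 3×5 + 3×5 + 2×4 = 83; y[4] = 5×4 + 5×4 + 3×5 + 3×5 + 2×5 = 80. Result: [82, 84, 85, 83, 80]

[82, 84, 85, 83, 80]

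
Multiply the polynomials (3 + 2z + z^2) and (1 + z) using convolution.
Ascending coefficients: a = [3, 2, 1], b = [1, 1]. c[0] = 3×1 = 3; c[1] = 3×1 + 2×1 = 5; c[2] = 2×1 + 1×1 = 3; c[3] = 1×1 = 1. Result coefficients: [3, 5, 3, 1] → 3 + 5z + 3z^2 + z^3

3 + 5z + 3z^2 + z^3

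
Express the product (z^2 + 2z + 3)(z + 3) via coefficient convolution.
Ascending coefficients: a = [3, 2, 1], b = [3, 1]. c[0] = 3×3 = 9; c[1] = 3×1 + 2×3 = 9; c[2] = 2×1 + 1×3 = 5; c[3] = 1×1 = 1. Result coefficients: [9, 9, 5, 1] → z^3 + 5z^2 + 9z + 9

z^3 + 5z^2 + 9z + 9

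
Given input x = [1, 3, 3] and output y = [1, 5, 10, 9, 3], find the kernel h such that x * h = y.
Output length 5 = len(x) + len(h) - 1 ⇒ len(h) = 3. Solve h forward using h[k] = (y[k] - Σ_{i≥1} x[i]·h[k-i]) / x[0]: h[0] = y[0] / x[0] = 1 / 1 = 1; h[1] = (y[1] - 3×1) / x[0] = (5 - 3×1) / 1 = 2; h[2] = (y[2] - 3×2 - 3×1) / x[0] = (10 - 3×2 - 3×1) / 1 = 1. So h = [1, 2, 1]. Forward-check [1, 3, 3] * [1, 2, 1]: y[0] = 1×1 = 1; y[1] = 1×2 + 3×1 = 5; y[2] = 1×1 + 3×2 + 3×1 = 10; y[3] = 3×1 + 3×2 = 9; y[4] = 3×1 = 3 → [1, 5, 10, 9, 3] ✓

[1, 2, 1]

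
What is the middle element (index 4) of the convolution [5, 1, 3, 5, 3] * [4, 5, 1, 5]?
Use y[k] = Σ_i a[i]·b[k-i] at k=4. y[4] = 1×5 + 3×1 + 5×5 + 3×4 = 45

45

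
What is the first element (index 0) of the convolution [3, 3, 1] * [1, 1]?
Use y[k] = Σ_i a[i]·b[k-i] at k=0. y[0] = 3×1 = 3

3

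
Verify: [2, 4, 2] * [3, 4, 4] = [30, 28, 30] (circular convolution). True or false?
Recompute circular convolution of [2, 4, 2] and [3, 4, 4]: y[0] = 2×3 + 4×4 + 2×4 = 30; y[1] = 2×4 + 4×3 + 2×4 = 28; y[2] = 2×4 + 4×4 + 2×3 = 30 → [30, 28, 30]. Given [30, 28, 30] matches, so answer: Yes

Yes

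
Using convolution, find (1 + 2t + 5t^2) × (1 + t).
Ascending coefficients: a = [1, 2, 5], b = [1, 1]. c[0] = 1×1 = 1; c[1] = 1×1 + 2×1 = 3; c[2] = 2×1 + 5×1 = 7; c[3] = 5×1 = 5. Result coefficients: [1, 3, 7, 5] → 1 + 3t + 7t^2 + 5t^3

1 + 3t + 7t^2 + 5t^3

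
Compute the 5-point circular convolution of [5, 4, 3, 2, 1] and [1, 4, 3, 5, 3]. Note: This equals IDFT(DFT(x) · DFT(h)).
Either evaluate y[k] = Σ_j x[j]·h[(k-j) mod 5] directly, or use IDFT(DFT(x) · DFT(h)). y[0] = 5×1 + 4×3 + 3×5 + 2×3 + 1×4 = 42; y[1] = 5×4 + 4×1 + 3×3 + 2×5 + 1×3 = 46; y[2] = 5×3 + 4×4 + 3×1 + 2×3 + 1×5 = 45; y[3] = 5×5 + 4×3 + 3×4 + 2×1 + 1×3 = 54; y[4] = 5×3 + 4×5 + 3×3 + 2×4 + 1×1 = 53. Result: [42, 46, 45, 54, 53]

[42, 46, 45, 54, 53]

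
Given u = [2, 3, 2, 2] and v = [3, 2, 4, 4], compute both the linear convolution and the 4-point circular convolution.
Linear: y_lin[0] = 2×3 = 6; y_lin[1] = 2×2 + 3×3 = 13; y_lin[2] = 2×4 + 3×2 + 2×3 = 20; y_lin[3] = 2×4 + 3×4 + 2×2 + 2×3 = 30; y_lin[4] = 3×4 + 2×4 + 2×2 = 24; y_lin[5] = 2×4 + 2×4 = 16; y_lin[6] = 2×4 = 8 → [6, 13, 20, 30, 24, 16, 8]. Circular (length 4): y[0] = 2×3 + 3×4 + 2×4 + 2×2 = 30; y[1] = 2×2 + 3×3 + 2×4 + 2×4 = 29; y[2] = 2×4 + 3×2 + 2×3 + 2×4 = 28; y[3] = 2×4 + 3×4 + 2×2 + 2×3 = 30 → [30, 29, 28, 30]

Linear: [6, 13, 20, 30, 24, 16, 8], Circular: [30, 29, 28, 30]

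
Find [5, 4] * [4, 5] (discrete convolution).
y[0] = 5×4 = 20; y[1] = 5×5 + 4×4 = 41; y[2] = 4×5 = 20

[20, 41, 20]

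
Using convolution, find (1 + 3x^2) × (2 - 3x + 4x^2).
Ascending coefficients: a = [1, 0, 3], b = [2, -3, 4]. c[0] = 1×2 = 2; c[1] = 1×-3 + 0×2 = -3; c[2] = 1×4 + 0×-3 + 3×2 = 10; c[3] = 0×4 + 3×-3 = -9; c[4] = 3×4 = 12. Result coefficients: [2, -3, 10, -9, 12] → 2 - 3x + 10x^2 - 9x^3 + 12x^4

2 - 3x + 10x^2 - 9x^3 + 12x^4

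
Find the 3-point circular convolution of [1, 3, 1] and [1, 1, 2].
Use y[k] = Σ_j a[j]·b[(k-j) mod 3]. y[0] = 1×1 + 3×2 + 1×1 = 8; y[1] = 1×1 + 3×1 + 1×2 = 6; y[2] = 1×2 + 3×1 + 1×1 = 6. Result: [8, 6, 6]

[8, 6, 6]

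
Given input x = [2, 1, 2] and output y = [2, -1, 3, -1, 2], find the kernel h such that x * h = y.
Output length 5 = len(x) + len(h) - 1 ⇒ len(h) = 3. Solve h forward using h[k] = (y[k] - Σ_{i≥1} x[i]·h[k-i]) / x[0]: h[0] = y[0] / x[0] = 2 / 2 = 1; h[1] = (y[1] - 1×1) / x[0] = (-1 - 1×1) / 2 = -1; h[2] = (y[2] - 1×-1 - 2×1) / x[0] = (3 - 1×-1 - 2×1) / 2 = 1. So h = [1, -1, 1]. Forward-check [2, 1, 2] * [1, -1, 1]: y[0] = 2×1 = 2; y[1] = 2×-1 + 1×1 = -1; y[2] = 2×1 + 1×-1 + 2×1 = 3; y[3] = 1×1 + 2×-1 = -1; y[4] = 2×1 = 2 → [2, -1, 3, -1, 2] ✓

[1, -1, 1]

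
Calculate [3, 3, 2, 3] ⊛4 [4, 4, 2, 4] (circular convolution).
Use y[k] = Σ_j s[j]·t[(k-j) mod 4]. y[0] = 3×4 + 3×4 + 2×2 + 3×4 = 40; y[1] = 3×4 + 3×4 + 2×4 + 3×2 = 38; y[2] = 3×2 + 3×4 + 2×4 + 3×4 = 38; y[3] = 3×4 + 3×2 + 2×4 + 3×4 = 38. Result: [40, 38, 38, 38]

[40, 38, 38, 38]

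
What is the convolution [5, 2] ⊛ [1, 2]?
y[0] = 5×1 = 5; y[1] = 5×2 + 2×1 = 12; y[2] = 2×2 = 4

[5, 12, 4]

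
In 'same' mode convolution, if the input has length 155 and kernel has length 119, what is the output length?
'Same' mode returns an output with the same length as the input: 155

155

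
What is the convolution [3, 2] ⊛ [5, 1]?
y[0] = 3×5 = 15; y[1] = 3×1 + 2×5 = 13; y[2] = 2×1 = 2

[15, 13, 2]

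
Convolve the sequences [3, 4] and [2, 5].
y[0] = 3×2 = 6; y[1] = 3×5 + 4×2 = 23; y[2] = 4×5 = 20

[6, 23, 20]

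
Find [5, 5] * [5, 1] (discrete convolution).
y[0] = 5×5 = 25; y[1] = 5×1 + 5×5 = 30; y[2] = 5×1 = 5

[25, 30, 5]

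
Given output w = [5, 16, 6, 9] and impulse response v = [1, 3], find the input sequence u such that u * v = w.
Deconvolve w=[5, 16, 6, 9] by v=[1, 3]. Since v[0]=1, solve forward: u[0] = w[0] / 1 = 5; u[1] = (w[1] - 5×3) / 1 = 1; u[2] = (w[2] - 1×3) / 1 = 3. So u = [5, 1, 3]. Check by forward convolution: w[0] = 5×1 = 5; w[1] = 5×3 + 1×1 = 16; w[2] = 1×3 + 3×1 = 6; w[3] = 3×3 = 9

[5, 1, 3]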